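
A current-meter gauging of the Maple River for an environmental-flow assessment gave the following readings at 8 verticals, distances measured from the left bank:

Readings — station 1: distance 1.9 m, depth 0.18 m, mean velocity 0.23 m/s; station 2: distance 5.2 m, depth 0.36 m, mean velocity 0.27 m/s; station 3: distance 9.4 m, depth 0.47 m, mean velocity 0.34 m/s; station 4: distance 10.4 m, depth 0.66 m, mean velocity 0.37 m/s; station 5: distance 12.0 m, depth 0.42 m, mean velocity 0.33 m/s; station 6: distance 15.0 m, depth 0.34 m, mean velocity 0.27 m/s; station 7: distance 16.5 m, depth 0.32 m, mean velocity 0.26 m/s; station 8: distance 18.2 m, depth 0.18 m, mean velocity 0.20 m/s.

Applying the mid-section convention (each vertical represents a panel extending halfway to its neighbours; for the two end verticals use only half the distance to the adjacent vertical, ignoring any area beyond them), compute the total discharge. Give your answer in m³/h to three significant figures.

w_1 = (5.2 − 1.9)/2 = 1.65 m; q_1 = 0.23 × 0.18 × 1.65 = 0.06831 m³/s
w_2 = (9.4 − 1.9)/2 = 3.75 m; q_2 = 0.27 × 0.36 × 3.75 = 0.3645 m³/s
w_3 = (10.4 − 5.2)/2 = 2.6 m; q_3 = 0.34 × 0.47 × 2.6 = 0.4155 m³/s
w_4 = (12.0 − 9.4)/2 = 1.3 m; q_4 = 0.37 × 0.66 × 1.3 = 0.3175 m³/s
w_5 = (15.0 − 10.4)/2 = 2.3 m; q_5 = 0.33 × 0.42 × 2.3 = 0.3188 m³/s
w_6 = (16.5 − 12.0)/2 = 2.25 m; q_6 = 0.27 × 0.34 × 2.25 = 0.2066 m³/s
w_7 = (18.2 − 15.0)/2 = 1.6 m; q_7 = 0.26 × 0.32 × 1.6 = 0.1331 m³/s
w_8 = (18.2 − 16.5)/2 = 0.85 m; q_8 = 0.20 × 0.18 × 0.85 = 0.03060 m³/s
Q = Σ qᵢ = 1.855 m³/s
= 1.855 × 3600 = 6677 m³/h

6680 m³/h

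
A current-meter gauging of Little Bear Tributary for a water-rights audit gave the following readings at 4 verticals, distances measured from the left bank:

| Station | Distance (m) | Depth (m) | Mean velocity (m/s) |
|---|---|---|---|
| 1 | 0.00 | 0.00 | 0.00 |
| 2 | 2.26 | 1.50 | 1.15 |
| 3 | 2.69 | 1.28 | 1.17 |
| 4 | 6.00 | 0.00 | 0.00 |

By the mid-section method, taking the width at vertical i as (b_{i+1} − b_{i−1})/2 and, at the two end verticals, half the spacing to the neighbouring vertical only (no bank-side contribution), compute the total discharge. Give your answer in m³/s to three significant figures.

5.12 m³/s

w_2 = (2.69 − 0.00)/2 = 1.345 m; q_2 = 1.15 × 1.50 × 1.345 = 2.320 m³/s
w_3 = (6.00 − 2.26)/2 = 1.87 m; q_3 = 1.17 × 1.28 × 1.87 = 2.801 m³/s
Stations 1, 4 contribute zero (depth or velocity is 0).
Q = Σ qᵢ = 5.121 m³/s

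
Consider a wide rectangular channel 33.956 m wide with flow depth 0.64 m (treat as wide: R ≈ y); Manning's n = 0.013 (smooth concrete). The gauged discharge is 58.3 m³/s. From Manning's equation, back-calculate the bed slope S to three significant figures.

0.00221

A = b·y = 33.956 × 0.64 = 21.73 m²
Wide channel: R ≈ y = 0.64 m
S = (Q·n / (1·A·R^(2/3)))² = (58.3×0.013 / (1×21.73×0.7427))² = 0.002205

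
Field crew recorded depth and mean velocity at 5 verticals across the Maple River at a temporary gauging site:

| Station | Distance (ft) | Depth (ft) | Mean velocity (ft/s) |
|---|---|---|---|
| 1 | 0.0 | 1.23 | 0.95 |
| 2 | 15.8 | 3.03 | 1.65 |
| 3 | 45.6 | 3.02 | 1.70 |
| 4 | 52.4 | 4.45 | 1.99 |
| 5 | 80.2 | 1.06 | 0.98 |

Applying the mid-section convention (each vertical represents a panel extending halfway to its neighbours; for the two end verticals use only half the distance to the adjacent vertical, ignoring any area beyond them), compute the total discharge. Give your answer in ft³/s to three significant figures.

w_1 = (15.8 − 0.0)/2 = 7.9 ft; q_1 = 0.95 × 1.23 × 7.9 = 9.231 ft³/s
w_2 = (45.6 − 0.0)/2 = 22.8 ft; q_2 = 1.65 × 3.03 × 22.8 = 114.0 ft³/s
w_3 = (52.4 − 15.8)/2 = 18.3 ft; q_3 = 1.70 × 3.02 × 18.3 = 93.95 ft³/s
w_4 = (80.2 − 45.6)/2 = 17.3 ft; q_4 = 1.99 × 4.45 × 17.3 = 153.2 ft³/s
w_5 = (80.2 − 52.4)/2 = 13.9 ft; q_5 = 0.98 × 1.06 × 13.9 = 14.44 ft³/s
Q = Σ qᵢ = 384.8 ft³/s

385 ft³/s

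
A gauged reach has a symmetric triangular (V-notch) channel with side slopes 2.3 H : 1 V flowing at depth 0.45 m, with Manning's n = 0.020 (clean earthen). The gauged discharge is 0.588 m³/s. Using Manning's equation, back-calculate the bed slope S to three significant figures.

A = z·y² = 2.3×0.45² = 0.4658 m²
P = 2y√(1+z²) = 2×0.45×√(1+2.3²) = 2.257 m
R = A/P = 0.4658/2.257 = 0.2063 m
S = (Q·n / (1·A·R^(2/3)))² = (0.588×0.020 / (1×0.4658×0.3492))² = 0.005229

0.00523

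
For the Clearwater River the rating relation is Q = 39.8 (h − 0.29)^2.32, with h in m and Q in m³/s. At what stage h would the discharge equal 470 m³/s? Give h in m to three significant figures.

3.19 m

h − h₀ = (Q/C)^(1/b) = (470/39.8)^(1/2.32) = 2.898 m
h = 0.29 + 2.898 = 3.188 m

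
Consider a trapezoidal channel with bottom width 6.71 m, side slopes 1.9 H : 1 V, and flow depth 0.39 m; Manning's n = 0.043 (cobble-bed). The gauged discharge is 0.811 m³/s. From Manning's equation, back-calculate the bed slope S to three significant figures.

A = (b + z·y)·y = (6.71 + 1.9×0.39)×0.39 = 2.906 m²
P = b + 2y√(1+z²) = 6.71 + 2×0.39×√(1+1.9²) = 8.385 m
R = A/P = 2.906/8.385 = 0.3466 m
S = (Q·n / (1·A·R^(2/3)))² = (0.811×0.043 / (1×2.906×0.4934))² = 0.0005916

0.000592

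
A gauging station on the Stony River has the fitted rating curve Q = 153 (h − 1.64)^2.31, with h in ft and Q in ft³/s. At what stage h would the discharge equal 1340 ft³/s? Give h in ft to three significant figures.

h − h₀ = (Q/C)^(1/b) = (1340/153)^(1/2.31) = 2.558 ft
h = 1.64 + 2.558 = 4.198 ft

4.20 ft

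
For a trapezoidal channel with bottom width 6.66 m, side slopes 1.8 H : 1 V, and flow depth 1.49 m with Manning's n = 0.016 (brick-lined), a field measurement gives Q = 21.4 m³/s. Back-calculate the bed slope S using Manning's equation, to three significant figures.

0.000541

A = (b + z·y)·y = (6.66 + 1.8×1.49)×1.49 = 13.92 m²
P = b + 2y√(1+z²) = 6.66 + 2×1.49×√(1+1.8²) = 12.80 m
R = A/P = 13.92/12.80 = 1.088 m
S = (Q·n / (1·A·R^(2/3)))² = (21.4×0.016 / (1×13.92×1.058))² = 0.0005409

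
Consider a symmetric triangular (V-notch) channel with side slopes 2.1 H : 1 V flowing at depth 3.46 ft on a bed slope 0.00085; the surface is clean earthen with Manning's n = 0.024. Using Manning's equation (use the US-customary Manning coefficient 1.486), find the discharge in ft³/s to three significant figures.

61.1 ft³/s

A = z·y² = 2.1×3.46² = 25.14 ft²
P = 2y√(1+z²) = 2×3.46×√(1+2.1²) = 16.10 ft
R = A/P = 25.14/16.10 = 1.562 ft
Q = (1.486/n)·A·R^(2/3)·S^(1/2) = (1.486/0.024) × 25.14 × 1.562^(2/3) × 0.00085^(1/2) = 61.09 ft³/s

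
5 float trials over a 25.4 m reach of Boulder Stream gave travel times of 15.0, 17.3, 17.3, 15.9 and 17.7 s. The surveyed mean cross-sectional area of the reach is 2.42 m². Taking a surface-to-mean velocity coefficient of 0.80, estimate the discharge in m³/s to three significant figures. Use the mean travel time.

2.96 m³/s

t̄ = (15.0 + 17.3 + 17.3 + 15.9 + 17.7) / 5 = 16.64 s
v_surface = L / t̄ = 25.4 / 16.64 = 1.526 m/s
v_mean = 0.80 × 1.526 = 1.221 m/s
Q = A × v_mean = 2.42 × 1.221 = 2.955 m³/s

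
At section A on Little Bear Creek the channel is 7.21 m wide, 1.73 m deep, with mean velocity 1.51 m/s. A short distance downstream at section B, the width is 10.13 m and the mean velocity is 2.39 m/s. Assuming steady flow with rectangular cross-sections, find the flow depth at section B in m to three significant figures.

Q = A₁V₁ = (7.21×1.73) × 1.51 = 18.83 m³/s
d₂ = Q/(b₂ V₂) = 18.83/(10.13×2.39) = 0.7779 m

0.778 m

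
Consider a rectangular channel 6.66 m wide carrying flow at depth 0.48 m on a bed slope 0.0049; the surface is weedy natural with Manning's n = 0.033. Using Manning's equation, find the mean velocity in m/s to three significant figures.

1.19 m/s

A = b·y = 6.66 × 0.48 = 3.197 m²
P = b + 2y = 6.66 + 2×0.48 = 7.620 m
R = A/P = 3.197/7.620 = 0.4195 m
Q = (1/n)·A·R^(2/3)·S^(1/2) = (1/0.033) × 3.197 × 0.4195^(2/3) × 0.0049^(1/2) = 3.800 m³/s
V = Q/A = 3.800/3.197 = 1.189 m/s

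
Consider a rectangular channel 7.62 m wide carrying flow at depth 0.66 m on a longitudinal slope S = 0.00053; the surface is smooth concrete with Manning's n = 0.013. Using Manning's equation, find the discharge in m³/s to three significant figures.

6.07 m³/s

A = b·y = 7.62 × 0.66 = 5.029 m²
P = b + 2y = 7.62 + 2×0.66 = 8.940 m
R = A/P = 5.029/8.940 = 0.5626 m
Q = (1/n)·A·R^(2/3)·S^(1/2) = (1/0.013) × 5.029 × 0.5626^(2/3) × 0.00053^(1/2) = 6.069 m³/s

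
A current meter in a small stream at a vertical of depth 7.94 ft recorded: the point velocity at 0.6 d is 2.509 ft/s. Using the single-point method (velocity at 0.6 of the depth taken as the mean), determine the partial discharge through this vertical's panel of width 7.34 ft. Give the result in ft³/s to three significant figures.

146 ft³/s

v̄ = v₀.₆ = 2.509 ft/s
q = v̄ × d × w = 2.509 × 7.94 × 7.34 = 146.2 ft³/s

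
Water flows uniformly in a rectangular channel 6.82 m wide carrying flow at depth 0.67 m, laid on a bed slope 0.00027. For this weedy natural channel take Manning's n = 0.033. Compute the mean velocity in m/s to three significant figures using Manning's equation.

A = b·y = 6.82 × 0.67 = 4.569 m²
P = b + 2y = 6.82 + 2×0.67 = 8.160 m
R = A/P = 4.569/8.160 = 0.5600 m
Q = (1/n)·A·R^(2/3)·S^(1/2) = (1/0.033) × 4.569 × 0.5600^(2/3) × 0.00027^(1/2) = 1.546 m³/s
V = Q/A = 1.546/4.569 = 0.3383 m/s

0.338 m/s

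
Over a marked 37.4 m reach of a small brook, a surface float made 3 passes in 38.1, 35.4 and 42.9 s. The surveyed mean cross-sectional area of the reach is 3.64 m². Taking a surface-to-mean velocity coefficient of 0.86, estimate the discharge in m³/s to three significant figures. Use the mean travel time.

3.02 m³/s

t̄ = (38.1 + 35.4 + 42.9) / 3 = 38.8 s
v_surface = L / t̄ = 37.4 / 38.8 = 0.9639 m/s
v_mean = 0.86 × 0.9639 = 0.8290 m/s
Q = A × v_mean = 3.64 × 0.8290 = 3.017 m³/s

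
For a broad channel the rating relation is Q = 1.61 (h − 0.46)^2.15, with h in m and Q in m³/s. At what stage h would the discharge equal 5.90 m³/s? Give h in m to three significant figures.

h − h₀ = (Q/C)^(1/b) = (5.90/1.61)^(1/2.15) = 1.830 m
h = 0.46 + 1.830 = 2.290 m

2.29 m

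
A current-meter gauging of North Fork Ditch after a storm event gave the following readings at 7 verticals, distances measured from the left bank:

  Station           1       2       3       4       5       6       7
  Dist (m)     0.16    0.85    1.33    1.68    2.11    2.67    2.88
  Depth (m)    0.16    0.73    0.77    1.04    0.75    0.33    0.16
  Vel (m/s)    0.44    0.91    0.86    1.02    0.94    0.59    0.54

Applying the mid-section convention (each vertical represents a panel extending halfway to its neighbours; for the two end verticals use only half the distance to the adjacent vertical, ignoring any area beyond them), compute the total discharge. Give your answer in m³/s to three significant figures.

1.53 m³/s

w_1 = (0.85 − 0.16)/2 = 0.345 m; q_1 = 0.44 × 0.16 × 0.345 = 0.02429 m³/s
w_2 = (1.33 − 0.16)/2 = 0.585 m; q_2 = 0.91 × 0.73 × 0.585 = 0.3886 m³/s
w_3 = (1.68 − 0.85)/2 = 0.415 m; q_3 = 0.86 × 0.77 × 0.415 = 0.2748 m³/s
w_4 = (2.11 − 1.33)/2 = 0.39 m; q_4 = 1.02 × 1.04 × 0.39 = 0.4137 m³/s
w_5 = (2.67 − 1.68)/2 = 0.495 m; q_5 = 0.94 × 0.75 × 0.495 = 0.3490 m³/s
w_6 = (2.88 − 2.11)/2 = 0.385 m; q_6 = 0.59 × 0.33 × 0.385 = 0.07496 m³/s
w_7 = (2.88 − 2.67)/2 = 0.105 m; q_7 = 0.54 × 0.16 × 0.105 = 0.009072 m³/s
Q = Σ qᵢ = 1.534 m³/s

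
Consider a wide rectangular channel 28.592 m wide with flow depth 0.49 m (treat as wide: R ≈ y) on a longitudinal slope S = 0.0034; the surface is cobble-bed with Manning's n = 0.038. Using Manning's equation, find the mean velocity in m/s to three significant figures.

A = b·y = 28.592 × 0.49 = 14.01 m²
Wide channel: R ≈ y = 0.49 m
Q = (1/n)·A·R^(2/3)·S^(1/2) = (1/0.038) × 14.01 × 0.4900^(2/3) × 0.0034^(1/2) = 13.36 m³/s
V = Q/A = 13.36/14.01 = 0.9537 m/s

0.954 m/s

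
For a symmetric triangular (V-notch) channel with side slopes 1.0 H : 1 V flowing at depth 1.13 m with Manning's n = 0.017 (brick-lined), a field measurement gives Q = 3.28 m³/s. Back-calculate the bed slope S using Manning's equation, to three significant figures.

A = z·y² = 1.0×1.13² = 1.277 m²
P = 2y√(1+z²) = 2×1.13×√(1+1.0²) = 3.196 m
R = A/P = 1.277/3.196 = 0.3995 m
S = (Q·n / (1·A·R^(2/3)))² = (3.28×0.017 / (1×1.277×0.5424))² = 0.006481

0.00648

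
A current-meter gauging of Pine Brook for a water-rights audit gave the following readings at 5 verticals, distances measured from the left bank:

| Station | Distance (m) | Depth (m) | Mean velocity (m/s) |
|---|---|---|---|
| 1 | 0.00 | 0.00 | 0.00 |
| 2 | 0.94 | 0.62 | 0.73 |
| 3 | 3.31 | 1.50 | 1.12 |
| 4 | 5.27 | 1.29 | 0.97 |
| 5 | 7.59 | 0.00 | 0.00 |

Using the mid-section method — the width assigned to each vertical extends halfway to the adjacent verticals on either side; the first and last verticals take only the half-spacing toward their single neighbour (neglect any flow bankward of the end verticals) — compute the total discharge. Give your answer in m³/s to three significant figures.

w_2 = (3.31 − 0.00)/2 = 1.655 m; q_2 = 0.73 × 0.62 × 1.655 = 0.7491 m³/s
w_3 = (5.27 − 0.94)/2 = 2.165 m; q_3 = 1.12 × 1.50 × 2.165 = 3.637 m³/s
w_4 = (7.59 − 3.31)/2 = 2.14 m; q_4 = 0.97 × 1.29 × 2.14 = 2.678 m³/s
Stations 1, 5 contribute zero (depth or velocity is 0).
Q = Σ qᵢ = 7.064 m³/s

7.06 m³/s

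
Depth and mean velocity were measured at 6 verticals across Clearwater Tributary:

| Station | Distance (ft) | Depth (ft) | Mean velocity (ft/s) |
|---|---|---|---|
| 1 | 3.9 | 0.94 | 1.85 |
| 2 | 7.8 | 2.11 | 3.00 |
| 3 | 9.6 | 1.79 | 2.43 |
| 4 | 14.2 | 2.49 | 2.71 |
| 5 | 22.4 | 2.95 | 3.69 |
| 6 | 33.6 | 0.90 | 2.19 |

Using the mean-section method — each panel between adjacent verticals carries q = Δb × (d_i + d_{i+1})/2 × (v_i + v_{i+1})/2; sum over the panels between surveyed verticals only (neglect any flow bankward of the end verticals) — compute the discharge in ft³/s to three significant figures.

184 ft³/s

Panel 1-2: Δb = 3.9 ft, d̄ = (0.94+2.11)/2 = 1.525, v̄ = (1.85+3.00)/2 = 2.425 → q = 3.9×1.525×2.425 = 14.42 ft³/s
Panel 2-3: Δb = 1.8 ft, d̄ = (2.11+1.79)/2 = 1.95, v̄ = (3.00+2.43)/2 = 2.715 → q = 1.8×1.95×2.715 = 9.530 ft³/s
Panel 3-4: Δb = 4.6 ft, d̄ = (1.79+2.49)/2 = 2.14, v̄ = (2.43+2.71)/2 = 2.57 → q = 4.6×2.14×2.57 = 25.30 ft³/s
Panel 4-5: Δb = 8.2 ft, d̄ = (2.49+2.95)/2 = 2.72, v̄ = (2.71+3.69)/2 = 3.2 → q = 8.2×2.72×3.2 = 71.37 ft³/s
Panel 5-6: Δb = 11.2 ft, d̄ = (2.95+0.90)/2 = 1.925, v̄ = (3.69+2.19)/2 = 2.94 → q = 11.2×1.925×2.94 = 63.39 ft³/s
Q = Σ q = 184.0 ft³/s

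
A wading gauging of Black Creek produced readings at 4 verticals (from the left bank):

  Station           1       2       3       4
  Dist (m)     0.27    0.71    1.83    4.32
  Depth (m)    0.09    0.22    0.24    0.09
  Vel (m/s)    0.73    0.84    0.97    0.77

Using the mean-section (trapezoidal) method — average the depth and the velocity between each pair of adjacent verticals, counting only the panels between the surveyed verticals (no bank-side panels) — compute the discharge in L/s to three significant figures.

644 L/s

Panel 1-2: Δb = 0.44 m, d̄ = (0.09+0.22)/2 = 0.155, v̄ = (0.73+0.84)/2 = 0.785 → q = 0.44×0.155×0.785 = 0.05354 m³/s
Panel 2-3: Δb = 1.12 m, d̄ = (0.22+0.24)/2 = 0.23, v̄ = (0.84+0.97)/2 = 0.905 → q = 1.12×0.23×0.905 = 0.2331 m³/s
Panel 3-4: Δb = 2.49 m, d̄ = (0.24+0.09)/2 = 0.165, v̄ = (0.97+0.77)/2 = 0.87 → q = 2.49×0.165×0.87 = 0.3574 m³/s
Q = Σ q = 0.6441 m³/s
= 0.6441 × 1000 = 644.1 L/s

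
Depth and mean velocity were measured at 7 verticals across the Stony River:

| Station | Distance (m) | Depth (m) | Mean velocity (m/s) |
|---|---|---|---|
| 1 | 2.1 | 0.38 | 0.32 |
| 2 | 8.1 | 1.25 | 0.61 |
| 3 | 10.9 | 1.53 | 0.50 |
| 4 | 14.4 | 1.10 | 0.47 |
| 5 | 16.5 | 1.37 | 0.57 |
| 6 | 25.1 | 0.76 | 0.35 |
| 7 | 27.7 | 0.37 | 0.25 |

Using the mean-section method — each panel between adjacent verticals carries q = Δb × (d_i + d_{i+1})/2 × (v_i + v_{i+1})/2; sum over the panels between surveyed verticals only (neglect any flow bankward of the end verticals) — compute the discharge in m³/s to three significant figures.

12.7 m³/s

Panel 1-2: Δb = 6 m, d̄ = (0.38+1.25)/2 = 0.815, v̄ = (0.32+0.61)/2 = 0.465 → q = 6×0.815×0.465 = 2.274 m³/s
Panel 2-3: Δb = 2.8 m, d̄ = (1.25+1.53)/2 = 1.39, v̄ = (0.61+0.50)/2 = 0.555 → q = 2.8×1.39×0.555 = 2.160 m³/s
Panel 3-4: Δb = 3.5 m, d̄ = (1.53+1.10)/2 = 1.315, v̄ = (0.50+0.47)/2 = 0.485 → q = 3.5×1.315×0.485 = 2.232 m³/s
Panel 4-5: Δb = 2.1 m, d̄ = (1.10+1.37)/2 = 1.235, v̄ = (0.47+0.57)/2 = 0.52 → q = 2.1×1.235×0.52 = 1.349 m³/s
Panel 5-6: Δb = 8.6 m, d̄ = (1.37+0.76)/2 = 1.065, v̄ = (0.57+0.35)/2 = 0.46 → q = 8.6×1.065×0.46 = 4.213 m³/s
Panel 6-7: Δb = 2.6 m, d̄ = (0.76+0.37)/2 = 0.565, v̄ = (0.35+0.25)/2 = 0.3 → q = 2.6×0.565×0.3 = 0.4407 m³/s
Q = Σ q = 12.67 m³/s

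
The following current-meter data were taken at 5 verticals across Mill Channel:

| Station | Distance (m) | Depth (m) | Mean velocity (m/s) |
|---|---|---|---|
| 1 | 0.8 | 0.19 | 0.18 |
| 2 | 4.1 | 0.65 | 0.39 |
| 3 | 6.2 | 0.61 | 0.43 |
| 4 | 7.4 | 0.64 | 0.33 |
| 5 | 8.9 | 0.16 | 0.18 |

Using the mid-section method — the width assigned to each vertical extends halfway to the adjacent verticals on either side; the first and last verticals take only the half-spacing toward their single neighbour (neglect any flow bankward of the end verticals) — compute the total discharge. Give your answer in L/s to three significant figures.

1480 L/s

w_1 = (4.1 − 0.8)/2 = 1.65 m; q_1 = 0.18 × 0.19 × 1.65 = 0.05643 m³/s
w_2 = (6.2 − 0.8)/2 = 2.7 m; q_2 = 0.39 × 0.65 × 2.7 = 0.6845 m³/s
w_3 = (7.4 − 4.1)/2 = 1.65 m; q_3 = 0.43 × 0.61 × 1.65 = 0.4328 m³/s
w_4 = (8.9 − 6.2)/2 = 1.35 m; q_4 = 0.33 × 0.64 × 1.35 = 0.2851 m³/s
w_5 = (8.9 − 7.4)/2 = 0.75 m; q_5 = 0.18 × 0.16 × 0.75 = 0.02160 m³/s
Q = Σ qᵢ = 1.480 m³/s
= 1.480 × 1000 = 1480 L/s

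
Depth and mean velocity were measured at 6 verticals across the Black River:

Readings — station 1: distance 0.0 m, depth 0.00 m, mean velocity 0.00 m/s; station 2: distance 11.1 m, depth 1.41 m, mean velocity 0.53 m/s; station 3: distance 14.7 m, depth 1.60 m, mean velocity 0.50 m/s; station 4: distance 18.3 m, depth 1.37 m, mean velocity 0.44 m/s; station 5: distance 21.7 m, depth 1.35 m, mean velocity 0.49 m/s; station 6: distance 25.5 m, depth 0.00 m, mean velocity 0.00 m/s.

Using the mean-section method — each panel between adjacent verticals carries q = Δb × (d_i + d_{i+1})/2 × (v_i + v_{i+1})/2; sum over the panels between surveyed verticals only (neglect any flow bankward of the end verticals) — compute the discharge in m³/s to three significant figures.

Panel 1-2: Δb = 11.1 m, d̄ = (0.00+1.41)/2 = 0.705, v̄ = (0.00+0.53)/2 = 0.265 → q = 11.1×0.705×0.265 = 2.074 m³/s
Panel 2-3: Δb = 3.6 m, d̄ = (1.41+1.60)/2 = 1.505, v̄ = (0.53+0.50)/2 = 0.515 → q = 3.6×1.505×0.515 = 2.790 m³/s
Panel 3-4: Δb = 3.6 m, d̄ = (1.60+1.37)/2 = 1.485, v̄ = (0.50+0.44)/2 = 0.47 → q = 3.6×1.485×0.47 = 2.513 m³/s
Panel 4-5: Δb = 3.4 m, d̄ = (1.37+1.35)/2 = 1.36, v̄ = (0.44+0.49)/2 = 0.465 → q = 3.4×1.36×0.465 = 2.150 m³/s
Panel 5-6: Δb = 3.8 m, d̄ = (1.35+0.00)/2 = 0.675, v̄ = (0.49+0.00)/2 = 0.245 → q = 3.8×0.675×0.245 = 0.6284 m³/s
Q = Σ q = 10.16 m³/s

10.2 m³/s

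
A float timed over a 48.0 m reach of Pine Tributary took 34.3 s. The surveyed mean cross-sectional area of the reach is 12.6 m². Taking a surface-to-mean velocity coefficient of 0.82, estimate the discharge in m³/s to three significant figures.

v_surface = L / t̄ = 48.0 / 34.3 = 1.399 m/s
v_mean = 0.82 × 1.399 = 1.148 m/s
Q = A × v_mean = 12.6 × 1.148 = 14.46 m³/s

14.5 m³/s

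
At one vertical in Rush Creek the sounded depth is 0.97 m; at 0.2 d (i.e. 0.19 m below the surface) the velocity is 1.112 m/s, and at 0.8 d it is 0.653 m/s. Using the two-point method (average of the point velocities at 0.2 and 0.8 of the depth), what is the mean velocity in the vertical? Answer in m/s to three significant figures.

v̄ = (1.112 + 0.653) / 2 = 0.8825 m/s

0.883 m/s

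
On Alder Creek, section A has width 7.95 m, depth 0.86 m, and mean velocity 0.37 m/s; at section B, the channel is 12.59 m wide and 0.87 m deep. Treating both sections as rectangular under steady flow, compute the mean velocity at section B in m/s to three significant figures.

Q = A₁V₁ = (7.95×0.86) × 0.37 = 2.530 m³/s
A₂ = 12.59 × 0.87 = 10.95 m²
V₂ = Q/A₂ = 2.530/10.95 = 0.2310 m/s

0.231 m/s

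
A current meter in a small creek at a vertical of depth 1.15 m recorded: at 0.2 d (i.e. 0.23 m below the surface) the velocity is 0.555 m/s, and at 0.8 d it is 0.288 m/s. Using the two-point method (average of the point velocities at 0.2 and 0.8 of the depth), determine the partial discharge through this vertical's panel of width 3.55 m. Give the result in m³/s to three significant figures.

1.72 m³/s

v̄ = (0.555 + 0.288) / 2 = 0.4215 m/s
q = v̄ × d × w = 0.4215 × 1.15 × 3.55 = 1.721 m³/s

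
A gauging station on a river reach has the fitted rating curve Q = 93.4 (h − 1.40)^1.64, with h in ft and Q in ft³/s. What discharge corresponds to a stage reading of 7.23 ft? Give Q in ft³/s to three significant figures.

1680 ft³/s

Q = 93.4 × (7.23 − 1.40)^1.64 = 93.4 × 5.83^1.64 = 1683 ft³/s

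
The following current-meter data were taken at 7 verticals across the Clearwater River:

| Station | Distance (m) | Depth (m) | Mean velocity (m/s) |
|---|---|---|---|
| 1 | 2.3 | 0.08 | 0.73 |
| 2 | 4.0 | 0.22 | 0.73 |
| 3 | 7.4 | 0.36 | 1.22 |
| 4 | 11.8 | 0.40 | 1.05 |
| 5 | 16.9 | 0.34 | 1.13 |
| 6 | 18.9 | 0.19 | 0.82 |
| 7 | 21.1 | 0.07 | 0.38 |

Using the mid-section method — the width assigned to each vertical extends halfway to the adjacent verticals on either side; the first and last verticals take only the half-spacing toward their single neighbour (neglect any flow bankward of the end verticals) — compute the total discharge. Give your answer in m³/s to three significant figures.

w_1 = (4.0 − 2.3)/2 = 0.85 m; q_1 = 0.73 × 0.08 × 0.85 = 0.04964 m³/s
w_2 = (7.4 − 2.3)/2 = 2.55 m; q_2 = 0.73 × 0.22 × 2.55 = 0.4095 m³/s
w_3 = (11.8 − 4.0)/2 = 3.9 m; q_3 = 1.22 × 0.36 × 3.9 = 1.713 m³/s
w_4 = (16.9 − 7.4)/2 = 4.75 m; q_4 = 1.05 × 0.40 × 4.75 = 1.995 m³/s
w_5 = (18.9 − 11.8)/2 = 3.55 m; q_5 = 1.13 × 0.34 × 3.55 = 1.364 m³/s
w_6 = (21.1 − 16.9)/2 = 2.1 m; q_6 = 0.82 × 0.19 × 2.1 = 0.3272 m³/s
w_7 = (21.1 − 18.9)/2 = 1.1 m; q_7 = 0.38 × 0.07 × 1.1 = 0.02926 m³/s
Q = Σ qᵢ = 5.887 m³/s

5.89 m³/s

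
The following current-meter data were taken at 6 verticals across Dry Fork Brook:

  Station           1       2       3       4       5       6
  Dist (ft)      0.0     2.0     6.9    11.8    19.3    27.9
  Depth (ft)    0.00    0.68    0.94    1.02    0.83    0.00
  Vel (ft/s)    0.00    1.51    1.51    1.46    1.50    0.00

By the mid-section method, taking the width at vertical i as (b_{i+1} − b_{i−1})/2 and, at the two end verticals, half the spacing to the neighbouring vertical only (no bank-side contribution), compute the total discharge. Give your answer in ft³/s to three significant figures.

29.8 ft³/s

w_2 = (6.9 − 0.0)/2 = 3.45 ft; q_2 = 1.51 × 0.68 × 3.45 = 3.542 ft³/s
w_3 = (11.8 − 2.0)/2 = 4.9 ft; q_3 = 1.51 × 0.94 × 4.9 = 6.955 ft³/s
w_4 = (19.3 − 6.9)/2 = 6.2 ft; q_4 = 1.46 × 1.02 × 6.2 = 9.233 ft³/s
w_5 = (27.9 − 11.8)/2 = 8.05 ft; q_5 = 1.50 × 0.83 × 8.05 = 10.02 ft³/s
Stations 1, 6 contribute zero (depth or velocity is 0).
Q = Σ qᵢ = 29.75 ft³/s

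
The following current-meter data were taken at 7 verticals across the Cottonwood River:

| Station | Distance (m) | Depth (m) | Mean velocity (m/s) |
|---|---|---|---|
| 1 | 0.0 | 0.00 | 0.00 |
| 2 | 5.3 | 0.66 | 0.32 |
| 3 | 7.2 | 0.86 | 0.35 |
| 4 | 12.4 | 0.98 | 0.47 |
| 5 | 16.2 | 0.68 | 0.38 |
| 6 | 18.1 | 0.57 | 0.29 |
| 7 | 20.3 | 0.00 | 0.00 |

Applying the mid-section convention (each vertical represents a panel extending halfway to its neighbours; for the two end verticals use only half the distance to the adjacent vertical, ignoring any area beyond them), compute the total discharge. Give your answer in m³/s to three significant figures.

4.98 m³/s

w_2 = (7.2 − 0.0)/2 = 3.6 m; q_2 = 0.32 × 0.66 × 3.6 = 0.7603 m³/s
w_3 = (12.4 − 5.3)/2 = 3.55 m; q_3 = 0.35 × 0.86 × 3.55 = 1.069 m³/s
w_4 = (16.2 − 7.2)/2 = 4.5 m; q_4 = 0.47 × 0.98 × 4.5 = 2.073 m³/s
w_5 = (18.1 − 12.4)/2 = 2.85 m; q_5 = 0.38 × 0.68 × 2.85 = 0.7364 m³/s
w_6 = (20.3 − 16.2)/2 = 2.05 m; q_6 = 0.29 × 0.57 × 2.05 = 0.3389 m³/s
Stations 1, 7 contribute zero (depth or velocity is 0).
Q = Σ qᵢ = 4.977 m³/s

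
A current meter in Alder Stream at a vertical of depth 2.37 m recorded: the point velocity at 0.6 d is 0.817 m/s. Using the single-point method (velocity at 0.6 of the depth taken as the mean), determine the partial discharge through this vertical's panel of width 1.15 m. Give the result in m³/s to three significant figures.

2.23 m³/s

v̄ = v₀.₆ = 0.817 m/s
q = v̄ × d × w = 0.8170 × 2.37 × 1.15 = 2.227 m³/s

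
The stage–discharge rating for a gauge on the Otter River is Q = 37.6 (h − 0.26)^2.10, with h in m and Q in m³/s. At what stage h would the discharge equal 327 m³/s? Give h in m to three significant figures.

3.06 m

h − h₀ = (Q/C)^(1/b) = (327/37.6)^(1/2.10) = 2.801 m
h = 0.26 + 2.801 = 3.061 m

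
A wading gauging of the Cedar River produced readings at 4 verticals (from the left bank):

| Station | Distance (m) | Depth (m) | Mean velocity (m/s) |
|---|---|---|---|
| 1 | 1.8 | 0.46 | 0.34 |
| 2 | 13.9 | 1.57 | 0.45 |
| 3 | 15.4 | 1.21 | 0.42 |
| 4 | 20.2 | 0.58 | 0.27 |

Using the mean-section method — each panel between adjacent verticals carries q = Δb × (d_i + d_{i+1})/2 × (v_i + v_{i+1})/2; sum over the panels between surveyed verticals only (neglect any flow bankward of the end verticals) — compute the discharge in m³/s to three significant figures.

Panel 1-2: Δb = 12.1 m, d̄ = (0.46+1.57)/2 = 1.015, v̄ = (0.34+0.45)/2 = 0.395 → q = 12.1×1.015×0.395 = 4.851 m³/s
Panel 2-3: Δb = 1.5 m, d̄ = (1.57+1.21)/2 = 1.39, v̄ = (0.45+0.42)/2 = 0.435 → q = 1.5×1.39×0.435 = 0.9070 m³/s
Panel 3-4: Δb = 4.8 m, d̄ = (1.21+0.58)/2 = 0.895, v̄ = (0.42+0.27)/2 = 0.345 → q = 4.8×0.895×0.345 = 1.482 m³/s
Q = Σ q = 7.240 m³/s

7.24 m³/s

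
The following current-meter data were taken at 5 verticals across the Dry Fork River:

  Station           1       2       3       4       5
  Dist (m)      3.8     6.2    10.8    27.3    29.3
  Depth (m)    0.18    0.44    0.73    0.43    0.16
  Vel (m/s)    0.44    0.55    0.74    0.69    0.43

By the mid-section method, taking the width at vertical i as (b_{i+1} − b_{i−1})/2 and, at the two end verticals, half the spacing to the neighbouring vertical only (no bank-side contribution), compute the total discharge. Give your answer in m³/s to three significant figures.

9.45 m³/s

w_1 = (6.2 − 3.8)/2 = 1.2 m; q_1 = 0.44 × 0.18 × 1.2 = 0.09504 m³/s
w_2 = (10.8 − 3.8)/2 = 3.5 m; q_2 = 0.55 × 0.44 × 3.5 = 0.8470 m³/s
w_3 = (27.3 − 6.2)/2 = 10.55 m; q_3 = 0.74 × 0.73 × 10.55 = 5.699 m³/s
w_4 = (29.3 − 10.8)/2 = 9.25 m; q_4 = 0.69 × 0.43 × 9.25 = 2.744 m³/s
w_5 = (29.3 − 27.3)/2 = 1 m; q_5 = 0.43 × 0.16 × 1 = 0.06880 m³/s
Q = Σ qᵢ = 9.454 m³/s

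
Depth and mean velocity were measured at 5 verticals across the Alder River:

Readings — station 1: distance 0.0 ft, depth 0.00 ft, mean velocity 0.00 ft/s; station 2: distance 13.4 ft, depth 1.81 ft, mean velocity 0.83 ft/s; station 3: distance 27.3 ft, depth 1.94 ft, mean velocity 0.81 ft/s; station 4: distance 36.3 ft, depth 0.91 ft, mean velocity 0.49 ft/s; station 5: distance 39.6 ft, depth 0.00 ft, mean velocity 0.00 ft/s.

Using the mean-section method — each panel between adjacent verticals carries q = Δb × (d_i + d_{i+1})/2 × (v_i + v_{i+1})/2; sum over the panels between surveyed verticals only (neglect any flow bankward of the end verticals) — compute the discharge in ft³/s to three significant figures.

Panel 1-2: Δb = 13.4 ft, d̄ = (0.00+1.81)/2 = 0.905, v̄ = (0.00+0.83)/2 = 0.415 → q = 13.4×0.905×0.415 = 5.033 ft³/s
Panel 2-3: Δb = 13.9 ft, d̄ = (1.81+1.94)/2 = 1.875, v̄ = (0.83+0.81)/2 = 0.82 → q = 13.9×1.875×0.82 = 21.37 ft³/s
Panel 3-4: Δb = 9 ft, d̄ = (1.94+0.91)/2 = 1.425, v̄ = (0.81+0.49)/2 = 0.65 → q = 9×1.425×0.65 = 8.336 ft³/s
Panel 4-5: Δb = 3.3 ft, d̄ = (0.91+0.00)/2 = 0.455, v̄ = (0.49+0.00)/2 = 0.245 → q = 3.3×0.455×0.245 = 0.3679 ft³/s
Q = Σ q = 35.11 ft³/s

35.1 ft³/s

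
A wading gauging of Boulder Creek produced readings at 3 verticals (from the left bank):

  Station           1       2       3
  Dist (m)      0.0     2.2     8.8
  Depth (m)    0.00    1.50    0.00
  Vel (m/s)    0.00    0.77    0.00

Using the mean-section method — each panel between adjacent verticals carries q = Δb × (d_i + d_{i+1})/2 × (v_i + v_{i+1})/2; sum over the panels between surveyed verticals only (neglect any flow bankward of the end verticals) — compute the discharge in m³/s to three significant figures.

Panel 1-2: Δb = 2.2 m, d̄ = (0.00+1.50)/2 = 0.75, v̄ = (0.00+0.77)/2 = 0.385 → q = 2.2×0.75×0.385 = 0.6353 m³/s
Panel 2-3: Δb = 6.6 m, d̄ = (1.50+0.00)/2 = 0.75, v̄ = (0.77+0.00)/2 = 0.385 → q = 6.6×0.75×0.385 = 1.906 m³/s
Q = Σ q = 2.541 m³/s

2.54 m³/s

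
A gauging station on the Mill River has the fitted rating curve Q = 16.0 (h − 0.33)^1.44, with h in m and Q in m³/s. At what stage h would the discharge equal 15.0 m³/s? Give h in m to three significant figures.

1.29 m

h − h₀ = (Q/C)^(1/b) = (15.0/16.0)^(1/1.44) = 0.9562 m
h = 0.33 + 0.9562 = 1.286 m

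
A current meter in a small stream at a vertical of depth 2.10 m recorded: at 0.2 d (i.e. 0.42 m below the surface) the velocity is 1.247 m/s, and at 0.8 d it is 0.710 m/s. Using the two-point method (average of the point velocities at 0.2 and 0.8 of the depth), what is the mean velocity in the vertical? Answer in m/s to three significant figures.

v̄ = (1.247 + 0.710) / 2 = 0.9785 m/s

0.979 m/s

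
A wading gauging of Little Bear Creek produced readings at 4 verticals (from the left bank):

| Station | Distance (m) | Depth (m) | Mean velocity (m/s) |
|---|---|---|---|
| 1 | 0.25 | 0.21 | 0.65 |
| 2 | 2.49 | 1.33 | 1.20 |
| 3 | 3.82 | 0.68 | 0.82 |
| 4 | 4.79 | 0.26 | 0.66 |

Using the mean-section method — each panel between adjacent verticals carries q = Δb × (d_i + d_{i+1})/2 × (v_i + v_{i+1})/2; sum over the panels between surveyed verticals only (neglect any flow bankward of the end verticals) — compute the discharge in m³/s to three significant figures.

3.28 m³/s

Panel 1-2: Δb = 2.24 m, d̄ = (0.21+1.33)/2 = 0.77, v̄ = (0.65+1.20)/2 = 0.925 → q = 2.24×0.77×0.925 = 1.595 m³/s
Panel 2-3: Δb = 1.33 m, d̄ = (1.33+0.68)/2 = 1.005, v̄ = (1.20+0.82)/2 = 1.01 → q = 1.33×1.005×1.01 = 1.350 m³/s
Panel 3-4: Δb = 0.97 m, d̄ = (0.68+0.26)/2 = 0.47, v̄ = (0.82+0.66)/2 = 0.74 → q = 0.97×0.47×0.74 = 0.3374 m³/s
Q = Σ q = 3.283 m³/s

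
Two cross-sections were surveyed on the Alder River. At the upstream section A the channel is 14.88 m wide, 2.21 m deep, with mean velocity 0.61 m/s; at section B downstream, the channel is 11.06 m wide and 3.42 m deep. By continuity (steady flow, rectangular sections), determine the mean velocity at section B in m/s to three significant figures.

0.530 m/s

Q = A₁V₁ = (14.88×2.21) × 0.61 = 20.06 m³/s
A₂ = 11.06 × 3.42 = 37.83 m²
V₂ = Q/A₂ = 20.06/37.83 = 0.5303 m/s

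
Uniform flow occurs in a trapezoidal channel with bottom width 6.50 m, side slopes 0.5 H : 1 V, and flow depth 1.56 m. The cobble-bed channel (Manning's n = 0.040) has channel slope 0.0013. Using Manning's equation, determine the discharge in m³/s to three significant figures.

11.2 m³/s

A = (b + z·y)·y = (6.50 + 0.5×1.56)×1.56 = 11.36 m²
P = b + 2y√(1+z²) = 6.50 + 2×1.56×√(1+0.5²) = 9.988 m
R = A/P = 11.36/9.988 = 1.137 m
Q = (1/n)·A·R^(2/3)·S^(1/2) = (1/0.040) × 11.36 × 1.137^(2/3) × 0.0013^(1/2) = 11.15 m³/s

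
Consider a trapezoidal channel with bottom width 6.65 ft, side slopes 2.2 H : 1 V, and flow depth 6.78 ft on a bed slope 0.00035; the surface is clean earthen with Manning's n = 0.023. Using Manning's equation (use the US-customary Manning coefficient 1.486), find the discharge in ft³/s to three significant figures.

A = (b + z·y)·y = (6.65 + 2.2×6.78)×6.78 = 146.2 ft²
P = b + 2y√(1+z²) = 6.65 + 2×6.78×√(1+2.2²) = 39.42 ft
R = A/P = 146.2/39.42 = 3.709 ft
Q = (1.486/n)·A·R^(2/3)·S^(1/2) = (1.486/0.023) × 146.2 × 3.709^(2/3) × 0.00035^(1/2) = 423.5 ft³/s

423 ft³/s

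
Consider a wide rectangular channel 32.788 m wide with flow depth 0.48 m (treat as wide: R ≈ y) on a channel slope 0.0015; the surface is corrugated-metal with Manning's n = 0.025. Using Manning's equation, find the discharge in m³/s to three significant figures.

A = b·y = 32.788 × 0.48 = 15.74 m²
Wide channel: R ≈ y = 0.48 m
Q = (1/n)·A·R^(2/3)·S^(1/2) = (1/0.025) × 15.74 × 0.4800^(2/3) × 0.0015^(1/2) = 14.95 m³/s

14.9 m³/s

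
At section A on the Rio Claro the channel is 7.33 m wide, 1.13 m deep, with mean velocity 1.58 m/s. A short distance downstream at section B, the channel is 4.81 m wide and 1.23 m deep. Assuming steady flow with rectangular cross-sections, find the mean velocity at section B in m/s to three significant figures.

Q = A₁V₁ = (7.33×1.13) × 1.58 = 13.09 m³/s
A₂ = 4.81 × 1.23 = 5.916 m²
V₂ = Q/A₂ = 13.09/5.916 = 2.212 m/s

2.21 m/s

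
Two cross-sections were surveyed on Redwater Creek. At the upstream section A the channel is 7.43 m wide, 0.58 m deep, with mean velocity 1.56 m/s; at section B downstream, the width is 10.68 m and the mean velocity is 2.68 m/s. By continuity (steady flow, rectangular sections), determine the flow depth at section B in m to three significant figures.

0.235 m

Q = A₁V₁ = (7.43×0.58) × 1.56 = 6.723 m³/s
d₂ = Q/(b₂ V₂) = 6.723/(10.68×2.68) = 0.2349 m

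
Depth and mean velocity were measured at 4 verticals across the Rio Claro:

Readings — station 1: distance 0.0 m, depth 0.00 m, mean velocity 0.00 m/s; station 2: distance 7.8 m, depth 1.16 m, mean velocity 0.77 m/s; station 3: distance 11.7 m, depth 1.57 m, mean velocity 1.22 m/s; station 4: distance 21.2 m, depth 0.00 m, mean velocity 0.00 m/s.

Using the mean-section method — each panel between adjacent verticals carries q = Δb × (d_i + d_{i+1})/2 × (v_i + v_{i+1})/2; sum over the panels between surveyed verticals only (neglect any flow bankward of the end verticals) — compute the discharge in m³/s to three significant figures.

Panel 1-2: Δb = 7.8 m, d̄ = (0.00+1.16)/2 = 0.58, v̄ = (0.00+0.77)/2 = 0.385 → q = 7.8×0.58×0.385 = 1.742 m³/s
Panel 2-3: Δb = 3.9 m, d̄ = (1.16+1.57)/2 = 1.365, v̄ = (0.77+1.22)/2 = 0.995 → q = 3.9×1.365×0.995 = 5.297 m³/s
Panel 3-4: Δb = 9.5 m, d̄ = (1.57+0.00)/2 = 0.785, v̄ = (1.22+0.00)/2 = 0.61 → q = 9.5×0.785×0.61 = 4.549 m³/s
Q = Σ q = 11.59 m³/s

11.6 m³/s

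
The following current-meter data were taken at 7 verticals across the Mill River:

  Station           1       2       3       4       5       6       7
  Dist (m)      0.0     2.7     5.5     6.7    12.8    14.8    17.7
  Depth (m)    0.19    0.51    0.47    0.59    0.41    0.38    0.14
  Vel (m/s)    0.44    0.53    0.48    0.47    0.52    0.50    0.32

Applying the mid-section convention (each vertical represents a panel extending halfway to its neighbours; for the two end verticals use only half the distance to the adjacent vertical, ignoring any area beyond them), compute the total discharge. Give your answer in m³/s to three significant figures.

3.71 m³/s

w_1 = (2.7 − 0.0)/2 = 1.35 m; q_1 = 0.44 × 0.19 × 1.35 = 0.1129 m³/s
w_2 = (5.5 − 0.0)/2 = 2.75 m; q_2 = 0.53 × 0.51 × 2.75 = 0.7433 m³/s
w_3 = (6.7 − 2.7)/2 = 2 m; q_3 = 0.48 × 0.47 × 2 = 0.4512 m³/s
w_4 = (12.8 − 5.5)/2 = 3.65 m; q_4 = 0.47 × 0.59 × 3.65 = 1.012 m³/s
w_5 = (14.8 − 6.7)/2 = 4.05 m; q_5 = 0.52 × 0.41 × 4.05 = 0.8635 m³/s
w_6 = (17.7 − 12.8)/2 = 2.45 m; q_6 = 0.50 × 0.38 × 2.45 = 0.4655 m³/s
w_7 = (17.7 − 14.8)/2 = 1.45 m; q_7 = 0.32 × 0.14 × 1.45 = 0.06496 m³/s
Q = Σ qᵢ = 3.713 m³/s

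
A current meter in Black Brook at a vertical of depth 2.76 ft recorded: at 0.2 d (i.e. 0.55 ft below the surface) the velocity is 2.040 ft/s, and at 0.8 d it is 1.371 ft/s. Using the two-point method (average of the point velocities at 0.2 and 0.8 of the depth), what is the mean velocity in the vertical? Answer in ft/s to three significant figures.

v̄ = (2.040 + 1.371) / 2 = 1.706 ft/s

1.71 ft/s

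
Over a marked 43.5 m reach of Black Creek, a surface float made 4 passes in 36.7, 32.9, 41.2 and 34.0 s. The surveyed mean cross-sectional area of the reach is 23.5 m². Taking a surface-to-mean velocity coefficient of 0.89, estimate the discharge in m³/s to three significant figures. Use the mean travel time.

t̄ = (36.7 + 32.9 + 41.2 + 34.0) / 4 = 36.2 s
v_surface = L / t̄ = 43.5 / 36.2 = 1.202 m/s
v_mean = 0.89 × 1.202 = 1.069 m/s
Q = A × v_mean = 23.5 × 1.069 = 25.13 m³/s

25.1 m³/s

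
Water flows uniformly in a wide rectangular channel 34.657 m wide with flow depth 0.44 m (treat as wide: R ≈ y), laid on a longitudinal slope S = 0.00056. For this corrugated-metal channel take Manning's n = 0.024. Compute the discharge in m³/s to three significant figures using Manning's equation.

8.70 m³/s

A = b·y = 34.657 × 0.44 = 15.25 m²
Wide channel: R ≈ y = 0.44 m
Q = (1/n)·A·R^(2/3)·S^(1/2) = (1/0.024) × 15.25 × 0.4400^(2/3) × 0.00056^(1/2) = 8.698 m³/s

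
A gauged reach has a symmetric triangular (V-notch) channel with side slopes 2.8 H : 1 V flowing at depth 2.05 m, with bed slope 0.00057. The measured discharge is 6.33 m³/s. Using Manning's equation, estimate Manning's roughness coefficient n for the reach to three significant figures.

0.0433

A = z·y² = 2.8×2.05² = 11.77 m²
P = 2y√(1+z²) = 2×2.05×√(1+2.8²) = 12.19 m
R = A/P = 11.77/12.19 = 0.9653 m
n = (1/Q)·A·R^(2/3)·S^(1/2) = (1/6.33) × 11.77 × 0.9767 × 0.02387 = 0.04335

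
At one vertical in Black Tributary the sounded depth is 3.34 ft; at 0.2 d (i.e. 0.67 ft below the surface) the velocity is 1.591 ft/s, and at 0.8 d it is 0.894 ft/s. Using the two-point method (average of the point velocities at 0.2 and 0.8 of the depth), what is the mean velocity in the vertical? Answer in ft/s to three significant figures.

1.24 ft/s

v̄ = (1.591 + 0.894) / 2 = 1.243 ft/s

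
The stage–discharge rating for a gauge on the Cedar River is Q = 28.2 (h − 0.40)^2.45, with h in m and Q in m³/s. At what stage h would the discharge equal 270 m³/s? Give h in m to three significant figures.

h − h₀ = (Q/C)^(1/b) = (270/28.2)^(1/2.45) = 2.515 m
h = 0.40 + 2.515 = 2.915 m

2.91 m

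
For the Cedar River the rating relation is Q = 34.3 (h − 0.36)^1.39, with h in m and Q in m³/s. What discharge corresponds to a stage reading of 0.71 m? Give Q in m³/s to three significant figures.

Q = 34.3 × (0.71 − 0.36)^1.39 = 34.3 × 0.35^1.39 = 7.972 m³/s

7.97 m³/s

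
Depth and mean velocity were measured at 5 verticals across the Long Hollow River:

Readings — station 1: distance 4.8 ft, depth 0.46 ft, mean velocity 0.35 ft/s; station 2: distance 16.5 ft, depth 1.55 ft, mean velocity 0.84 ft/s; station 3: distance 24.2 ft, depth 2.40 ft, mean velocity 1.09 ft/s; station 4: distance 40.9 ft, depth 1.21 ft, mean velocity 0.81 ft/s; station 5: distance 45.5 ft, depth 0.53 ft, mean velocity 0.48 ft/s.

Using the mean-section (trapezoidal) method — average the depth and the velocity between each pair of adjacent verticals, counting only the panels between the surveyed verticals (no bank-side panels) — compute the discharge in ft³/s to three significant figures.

52.9 ft³/s

Panel 1-2: Δb = 11.7 ft, d̄ = (0.46+1.55)/2 = 1.005, v̄ = (0.35+0.84)/2 = 0.595 → q = 11.7×1.005×0.595 = 6.996 ft³/s
Panel 2-3: Δb = 7.7 ft, d̄ = (1.55+2.40)/2 = 1.975, v̄ = (0.84+1.09)/2 = 0.965 → q = 7.7×1.975×0.965 = 14.68 ft³/s
Panel 3-4: Δb = 16.7 ft, d̄ = (2.40+1.21)/2 = 1.805, v̄ = (1.09+0.81)/2 = 0.95 → q = 16.7×1.805×0.95 = 28.64 ft³/s
Panel 4-5: Δb = 4.6 ft, d̄ = (1.21+0.53)/2 = 0.87, v̄ = (0.81+0.48)/2 = 0.645 → q = 4.6×0.87×0.645 = 2.581 ft³/s
Q = Σ q = 52.89 ft³/s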